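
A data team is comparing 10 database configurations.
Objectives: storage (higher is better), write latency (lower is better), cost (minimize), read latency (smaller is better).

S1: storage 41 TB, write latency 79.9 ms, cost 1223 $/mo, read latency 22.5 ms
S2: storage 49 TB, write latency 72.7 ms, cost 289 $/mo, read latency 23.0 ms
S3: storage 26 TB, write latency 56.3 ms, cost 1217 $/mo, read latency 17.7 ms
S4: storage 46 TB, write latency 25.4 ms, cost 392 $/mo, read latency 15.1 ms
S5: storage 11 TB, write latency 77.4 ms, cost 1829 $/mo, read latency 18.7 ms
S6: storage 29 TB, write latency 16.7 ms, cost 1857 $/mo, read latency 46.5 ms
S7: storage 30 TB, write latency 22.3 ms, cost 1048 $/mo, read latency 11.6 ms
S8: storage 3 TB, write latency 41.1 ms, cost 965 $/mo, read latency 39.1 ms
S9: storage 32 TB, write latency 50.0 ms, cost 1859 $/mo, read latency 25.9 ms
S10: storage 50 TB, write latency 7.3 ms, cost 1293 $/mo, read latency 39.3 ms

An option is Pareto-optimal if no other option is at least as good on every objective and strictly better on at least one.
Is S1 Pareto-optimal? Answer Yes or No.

No

S4 vs S1: storage 46≥41, write latency 25.4≤79.9, cost 392≤1223, read latency 15.1≤22.5 — S4 is at least as good on every objective and strictly better on at least one, so S4 dominates S1.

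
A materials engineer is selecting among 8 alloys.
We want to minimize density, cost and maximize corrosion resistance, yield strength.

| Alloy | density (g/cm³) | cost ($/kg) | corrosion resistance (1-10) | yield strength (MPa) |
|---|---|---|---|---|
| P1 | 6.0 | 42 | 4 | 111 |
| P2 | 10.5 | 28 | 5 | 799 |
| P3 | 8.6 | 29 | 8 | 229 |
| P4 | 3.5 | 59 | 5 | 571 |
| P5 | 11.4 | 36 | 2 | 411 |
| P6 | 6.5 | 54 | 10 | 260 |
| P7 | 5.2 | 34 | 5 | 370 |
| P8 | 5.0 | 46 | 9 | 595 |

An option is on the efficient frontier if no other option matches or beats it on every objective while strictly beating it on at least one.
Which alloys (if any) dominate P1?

P7: density 5.2≤6.0, cost 34≤42, corrosion resistance 5≥4, yield strength 370≥111 — dominates P1.
Others (P2, P3, P4, P5, P6, P8) are each worse than P1 on at least one objective.

P7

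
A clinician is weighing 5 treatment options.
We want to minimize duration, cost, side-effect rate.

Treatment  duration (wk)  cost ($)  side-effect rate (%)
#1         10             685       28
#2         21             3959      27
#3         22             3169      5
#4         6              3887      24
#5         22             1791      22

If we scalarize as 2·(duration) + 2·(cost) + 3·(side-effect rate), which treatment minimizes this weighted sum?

#1

#1: 2·10 + 2·685 + 3·28 = 1474
#2: 2·21 + 2·3959 + 3·27 = 8041
#3: 2·22 + 2·3169 + 3·5 = 6397
#4: 2·6 + 2·3887 + 3·24 = 7858
#5: 2·22 + 2·1791 + 3·22 = 3692
Lowest: #1 at 1474.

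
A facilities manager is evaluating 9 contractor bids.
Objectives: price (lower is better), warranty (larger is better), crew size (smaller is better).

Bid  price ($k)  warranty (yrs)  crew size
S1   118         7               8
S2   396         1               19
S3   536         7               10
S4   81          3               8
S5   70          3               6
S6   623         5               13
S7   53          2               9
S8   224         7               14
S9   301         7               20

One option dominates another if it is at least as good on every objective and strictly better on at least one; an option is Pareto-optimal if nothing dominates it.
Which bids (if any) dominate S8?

S1

S1: price 118≤224, warranty 7≥7, crew size 8≤14 — dominates S8.
Others (S2, S3, S4, S5, S6, S7, S9) are each worse than S8 on at least one objective.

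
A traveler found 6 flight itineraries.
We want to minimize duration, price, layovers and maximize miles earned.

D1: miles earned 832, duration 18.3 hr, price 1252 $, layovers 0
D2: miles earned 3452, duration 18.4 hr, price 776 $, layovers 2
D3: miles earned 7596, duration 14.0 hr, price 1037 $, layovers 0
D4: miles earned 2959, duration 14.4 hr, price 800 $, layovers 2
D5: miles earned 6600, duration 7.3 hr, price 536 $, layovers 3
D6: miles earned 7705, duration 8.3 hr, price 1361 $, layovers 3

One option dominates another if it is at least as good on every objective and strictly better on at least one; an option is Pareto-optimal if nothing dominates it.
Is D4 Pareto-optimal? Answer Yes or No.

Yes

D1: worse on miles earned (832 vs 2959).
D2: worse on duration (18.4 vs 14.4).
D3: worse on price (1037 vs 800).
D5: worse on layovers (3 vs 2).
D6: worse on price (1361 vs 800).
No option is at least as good as D4 on every objective and strictly better on one.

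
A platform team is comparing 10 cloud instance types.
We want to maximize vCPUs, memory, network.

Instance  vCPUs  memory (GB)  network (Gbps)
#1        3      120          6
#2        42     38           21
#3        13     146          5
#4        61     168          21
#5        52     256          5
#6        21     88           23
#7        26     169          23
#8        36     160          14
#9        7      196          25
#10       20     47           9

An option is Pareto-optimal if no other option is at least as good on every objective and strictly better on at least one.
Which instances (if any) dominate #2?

#4: vCPUs 61≥42, memory 168≥38, network 21≥21 — dominates #2.
Others (#1, #3, #5, #6, #7, #8, #9, #10) are each worse than #2 on at least one objective.

#4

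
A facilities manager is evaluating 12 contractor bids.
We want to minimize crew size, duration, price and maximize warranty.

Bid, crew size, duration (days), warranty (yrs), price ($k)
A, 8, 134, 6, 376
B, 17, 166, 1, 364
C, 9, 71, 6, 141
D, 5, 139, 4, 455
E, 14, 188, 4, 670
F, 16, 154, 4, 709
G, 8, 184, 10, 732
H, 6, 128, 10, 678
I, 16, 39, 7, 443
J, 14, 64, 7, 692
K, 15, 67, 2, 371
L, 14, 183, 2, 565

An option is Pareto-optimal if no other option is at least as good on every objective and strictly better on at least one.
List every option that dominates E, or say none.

A: crew size 8≤14, duration 134≤188, warranty 6≥4, price 376≤670 — dominates E.
C: crew size 9≤14, duration 71≤188, warranty 6≥4, price 141≤670 — dominates E.
D: crew size 5≤14, duration 139≤188, warranty 4≥4, price 455≤670 — dominates E.
Others (B, F, G, H, I, J, K, L) are each worse than E on at least one objective.

A, C, D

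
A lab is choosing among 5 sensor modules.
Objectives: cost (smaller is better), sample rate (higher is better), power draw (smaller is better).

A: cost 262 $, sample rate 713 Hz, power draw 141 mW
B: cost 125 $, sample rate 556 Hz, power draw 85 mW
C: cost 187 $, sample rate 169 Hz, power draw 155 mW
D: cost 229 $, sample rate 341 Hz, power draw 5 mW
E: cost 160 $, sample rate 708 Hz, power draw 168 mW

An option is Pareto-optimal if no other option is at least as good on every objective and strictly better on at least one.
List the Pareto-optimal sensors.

A, B, D, E

A: not dominated (best sample rate).
B: not dominated (best cost).
C: dominated by B (cost 125≤187, sample rate 556≥169, power draw 85≤155).
D: not dominated (best power draw).
E: not dominated.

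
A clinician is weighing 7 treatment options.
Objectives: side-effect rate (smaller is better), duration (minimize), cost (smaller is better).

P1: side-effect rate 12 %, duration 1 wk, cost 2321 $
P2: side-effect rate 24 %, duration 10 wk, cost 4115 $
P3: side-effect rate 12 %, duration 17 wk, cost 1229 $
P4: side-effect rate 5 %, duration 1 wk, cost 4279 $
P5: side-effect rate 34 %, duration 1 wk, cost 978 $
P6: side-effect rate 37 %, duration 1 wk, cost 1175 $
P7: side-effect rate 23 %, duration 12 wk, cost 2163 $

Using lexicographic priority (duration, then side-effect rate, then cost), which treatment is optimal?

First minimize duration: best is 1, kept {P1, P4, P5, P6}.
Then minimize side-effect rate: best is 5, kept {P4}.

P4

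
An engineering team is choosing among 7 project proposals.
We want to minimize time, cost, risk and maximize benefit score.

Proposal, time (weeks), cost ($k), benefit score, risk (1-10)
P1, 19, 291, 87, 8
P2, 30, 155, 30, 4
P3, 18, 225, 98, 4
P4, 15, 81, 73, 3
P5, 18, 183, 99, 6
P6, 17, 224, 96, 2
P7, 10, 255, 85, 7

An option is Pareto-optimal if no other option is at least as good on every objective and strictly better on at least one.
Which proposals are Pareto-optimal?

P1: dominated by P3 (time 18≤19, cost 225≤291, benefit score 98≥87, risk 4≤8).
P2: dominated by P4 (time 15≤30, cost 81≤155, benefit score 73≥30, risk 3≤4).
P3: not dominated.
P4: not dominated (best cost).
P5: not dominated (best benefit score).
P6: not dominated (best risk).
P7: not dominated (best time).

P3, P4, P5, P6, P7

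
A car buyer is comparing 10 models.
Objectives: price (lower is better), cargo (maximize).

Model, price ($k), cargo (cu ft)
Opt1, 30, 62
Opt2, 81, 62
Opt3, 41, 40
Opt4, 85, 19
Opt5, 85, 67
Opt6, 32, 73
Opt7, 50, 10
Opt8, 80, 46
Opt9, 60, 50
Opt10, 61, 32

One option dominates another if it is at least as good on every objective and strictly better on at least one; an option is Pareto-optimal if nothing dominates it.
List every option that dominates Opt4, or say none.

Opt1, Opt2, Opt3, Opt5, Opt6, Opt8, Opt9, Opt10

Opt1: price 30≤85, cargo 62≥19 — dominates Opt4.
Opt2: price 81≤85, cargo 62≥19 — dominates Opt4.
Opt3: price 41≤85, cargo 40≥19 — dominates Opt4.
Opt5: price 85≤85, cargo 67≥19 — dominates Opt4.
Opt6: price 32≤85, cargo 73≥19 — dominates Opt4.
Opt8: price 80≤85, cargo 46≥19 — dominates Opt4.
Opt9: price 60≤85, cargo 50≥19 — dominates Opt4.
Opt10: price 61≤85, cargo 32≥19 — dominates Opt4.
Others (Opt7) are each worse than Opt4 on at least one objective.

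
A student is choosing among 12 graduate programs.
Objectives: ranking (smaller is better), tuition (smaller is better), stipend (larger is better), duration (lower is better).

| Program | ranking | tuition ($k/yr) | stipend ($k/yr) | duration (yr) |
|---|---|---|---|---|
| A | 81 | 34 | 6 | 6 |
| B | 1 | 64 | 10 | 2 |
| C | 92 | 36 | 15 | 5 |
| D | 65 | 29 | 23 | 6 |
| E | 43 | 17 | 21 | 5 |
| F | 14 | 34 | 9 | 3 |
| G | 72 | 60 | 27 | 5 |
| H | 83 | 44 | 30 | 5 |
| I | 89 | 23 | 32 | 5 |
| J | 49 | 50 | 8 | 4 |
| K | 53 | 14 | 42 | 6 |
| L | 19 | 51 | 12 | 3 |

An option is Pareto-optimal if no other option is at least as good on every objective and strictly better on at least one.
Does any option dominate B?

A: worse on ranking (81 vs 1).
C: worse on ranking (92 vs 1).
D: worse on ranking (65 vs 1).
E: worse on ranking (43 vs 1).
F: worse on ranking (14 vs 1).
G: worse on ranking (72 vs 1).
H: worse on ranking (83 vs 1).
I: worse on ranking (89 vs 1).
J: worse on ranking (49 vs 1).
K: worse on ranking (53 vs 1).
L: worse on ranking (19 vs 1).
No option is at least as good as B on every objective and strictly better on one.

No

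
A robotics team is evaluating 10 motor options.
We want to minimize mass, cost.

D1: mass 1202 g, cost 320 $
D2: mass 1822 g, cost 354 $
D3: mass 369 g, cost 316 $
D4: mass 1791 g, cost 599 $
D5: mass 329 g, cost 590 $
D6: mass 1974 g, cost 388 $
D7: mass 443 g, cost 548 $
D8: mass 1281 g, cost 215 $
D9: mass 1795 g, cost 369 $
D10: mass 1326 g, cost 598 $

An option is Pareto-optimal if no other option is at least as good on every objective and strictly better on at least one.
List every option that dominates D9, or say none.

D1, D3, D8

D1: mass 1202≤1795, cost 320≤369 — dominates D9.
D3: mass 369≤1795, cost 316≤369 — dominates D9.
D8: mass 1281≤1795, cost 215≤369 — dominates D9.
Others (D2, D4, D5, D6, D7, D10) are each worse than D9 on at least one objective.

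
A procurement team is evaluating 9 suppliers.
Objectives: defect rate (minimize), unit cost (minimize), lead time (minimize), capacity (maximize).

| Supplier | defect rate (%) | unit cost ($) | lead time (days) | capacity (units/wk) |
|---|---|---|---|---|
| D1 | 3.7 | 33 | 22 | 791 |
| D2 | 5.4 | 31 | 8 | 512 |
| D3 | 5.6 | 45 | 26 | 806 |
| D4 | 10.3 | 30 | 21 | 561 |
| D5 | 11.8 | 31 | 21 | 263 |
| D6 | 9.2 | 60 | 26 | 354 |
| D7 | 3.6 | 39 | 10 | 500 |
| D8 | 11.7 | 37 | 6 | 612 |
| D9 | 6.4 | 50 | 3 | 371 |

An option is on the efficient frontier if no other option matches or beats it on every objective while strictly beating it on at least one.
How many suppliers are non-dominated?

D1: not dominated.
D2: not dominated.
D3: not dominated (best capacity).
D4: not dominated (best unit cost).
D5: dominated by D2 (defect rate 5.4≤11.8, unit cost 31≤31, lead time 8≤21, capacity 512≥263).
D6: dominated by D1 (defect rate 3.7≤9.2, unit cost 33≤60, lead time 22≤26, capacity 791≥354).
D7: not dominated (best defect rate).
D8: not dominated.
D9: not dominated (best lead time).
Pareto-optimal: D1, D2, D3, D4, D7, D8, D9 → 7.

7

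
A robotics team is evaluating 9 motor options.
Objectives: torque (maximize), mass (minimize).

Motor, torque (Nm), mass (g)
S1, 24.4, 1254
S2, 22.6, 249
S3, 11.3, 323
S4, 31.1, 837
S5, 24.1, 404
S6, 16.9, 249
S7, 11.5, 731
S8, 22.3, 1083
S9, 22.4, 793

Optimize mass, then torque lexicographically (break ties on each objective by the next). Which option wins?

S2

First minimize mass: best is 249, kept {S2, S6}.
Then maximize torque: best is 22.6, kept {S2}.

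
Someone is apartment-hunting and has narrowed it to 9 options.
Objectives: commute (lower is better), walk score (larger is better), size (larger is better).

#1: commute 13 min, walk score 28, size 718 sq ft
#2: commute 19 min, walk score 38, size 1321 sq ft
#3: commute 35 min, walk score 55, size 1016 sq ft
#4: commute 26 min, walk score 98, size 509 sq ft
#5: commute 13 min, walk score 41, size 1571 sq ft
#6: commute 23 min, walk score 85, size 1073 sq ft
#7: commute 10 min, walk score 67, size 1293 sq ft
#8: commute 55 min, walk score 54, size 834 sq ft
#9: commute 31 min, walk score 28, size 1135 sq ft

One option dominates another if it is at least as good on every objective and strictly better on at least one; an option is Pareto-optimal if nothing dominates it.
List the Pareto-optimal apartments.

#4, #5, #6, #7

#1: dominated by #5 (commute 13≤13, walk score 41≥28, size 1571≥718).
#2: dominated by #5 (commute 13≤19, walk score 41≥38, size 1571≥1321).
#3: dominated by #6 (commute 23≤35, walk score 85≥55, size 1073≥1016).
#4: not dominated (best walk score).
#5: not dominated (best size).
#6: not dominated.
#7: not dominated (best commute).
#8: dominated by #3 (commute 35≤55, walk score 55≥54, size 1016≥834).
#9: dominated by #2 (commute 19≤31, walk score 38≥28, size 1321≥1135).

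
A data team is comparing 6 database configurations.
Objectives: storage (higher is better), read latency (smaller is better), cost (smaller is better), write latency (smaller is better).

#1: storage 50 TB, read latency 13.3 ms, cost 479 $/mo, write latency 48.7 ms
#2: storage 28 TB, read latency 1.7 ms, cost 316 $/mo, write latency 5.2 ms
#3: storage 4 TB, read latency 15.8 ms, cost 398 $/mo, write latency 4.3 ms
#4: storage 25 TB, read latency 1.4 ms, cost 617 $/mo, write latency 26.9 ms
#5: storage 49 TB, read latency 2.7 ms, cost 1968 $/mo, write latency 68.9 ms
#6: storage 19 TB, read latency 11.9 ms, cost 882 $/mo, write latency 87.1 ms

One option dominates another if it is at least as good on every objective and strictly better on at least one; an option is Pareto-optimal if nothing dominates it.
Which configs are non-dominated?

#1: not dominated (best storage).
#2: not dominated (best cost).
#3: not dominated (best write latency).
#4: not dominated (best read latency).
#5: not dominated.
#6: dominated by #2 (storage 28≥19, read latency 1.7≤11.9, cost 316≤882, write latency 5.2≤87.1).

#1, #2, #3, #4, #5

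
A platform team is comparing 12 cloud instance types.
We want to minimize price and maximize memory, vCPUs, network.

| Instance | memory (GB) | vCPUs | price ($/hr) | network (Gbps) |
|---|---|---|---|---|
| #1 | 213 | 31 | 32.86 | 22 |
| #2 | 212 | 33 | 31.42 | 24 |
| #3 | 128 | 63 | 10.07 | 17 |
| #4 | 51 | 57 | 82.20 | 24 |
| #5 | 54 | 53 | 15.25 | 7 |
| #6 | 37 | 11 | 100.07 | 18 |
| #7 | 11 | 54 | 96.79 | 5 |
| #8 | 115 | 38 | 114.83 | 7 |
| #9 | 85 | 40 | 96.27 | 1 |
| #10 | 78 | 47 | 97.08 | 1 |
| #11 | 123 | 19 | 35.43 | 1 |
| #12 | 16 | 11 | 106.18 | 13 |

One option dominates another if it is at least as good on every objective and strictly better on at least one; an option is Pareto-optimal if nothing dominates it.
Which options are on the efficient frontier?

#1, #2, #3, #4

#1: not dominated (best memory).
#2: not dominated.
#3: not dominated (best vCPUs).
#4: not dominated.
#5: dominated by #3 (memory 128≥54, vCPUs 63≥53, price 10.07≤15.25, network 17≥7).
#6: dominated by #1 (memory 213≥37, vCPUs 31≥11, price 32.86≤100.07, network 22≥18).
#7: dominated by #3 (memory 128≥11, vCPUs 63≥54, price 10.07≤96.79, network 17≥5).
#8: dominated by #3 (memory 128≥115, vCPUs 63≥38, price 10.07≤114.83, network 17≥7).
#9: dominated by #3 (memory 128≥85, vCPUs 63≥40, price 10.07≤96.27, network 17≥1).
#10: dominated by #3 (memory 128≥78, vCPUs 63≥47, price 10.07≤97.08, network 17≥1).
#11: dominated by #1 (memory 213≥123, vCPUs 31≥19, price 32.86≤35.43, network 22≥1).
#12: dominated by #1 (memory 213≥16, vCPUs 31≥11, price 32.86≤106.18, network 22≥13).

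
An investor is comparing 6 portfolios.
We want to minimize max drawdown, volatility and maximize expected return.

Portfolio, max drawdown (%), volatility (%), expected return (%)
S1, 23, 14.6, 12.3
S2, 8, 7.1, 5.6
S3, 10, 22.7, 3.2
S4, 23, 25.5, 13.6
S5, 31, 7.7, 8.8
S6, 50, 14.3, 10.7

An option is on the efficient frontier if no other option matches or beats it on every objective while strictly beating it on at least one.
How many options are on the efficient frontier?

5

S1: not dominated.
S2: not dominated (best max drawdown).
S3: dominated by S2 (max drawdown 8≤10, volatility 7.1≤22.7, expected return 5.6≥3.2).
S4: not dominated (best expected return).
S5: not dominated.
S6: not dominated.
Pareto-optimal: S1, S2, S4, S5, S6 → 5.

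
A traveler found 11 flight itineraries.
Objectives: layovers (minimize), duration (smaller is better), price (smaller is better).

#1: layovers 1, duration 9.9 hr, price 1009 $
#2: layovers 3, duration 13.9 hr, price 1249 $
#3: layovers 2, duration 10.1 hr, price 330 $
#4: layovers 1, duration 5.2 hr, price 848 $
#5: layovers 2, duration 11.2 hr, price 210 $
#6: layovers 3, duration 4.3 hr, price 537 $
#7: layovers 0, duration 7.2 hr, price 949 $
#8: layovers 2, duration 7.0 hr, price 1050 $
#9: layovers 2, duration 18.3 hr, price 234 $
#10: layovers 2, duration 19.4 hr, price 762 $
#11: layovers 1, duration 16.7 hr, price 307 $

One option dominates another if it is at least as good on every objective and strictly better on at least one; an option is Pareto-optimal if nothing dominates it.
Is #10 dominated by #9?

#9 vs #10: layovers 2≤2, duration 18.3≤19.4, price 234≤762 — #9 is at least as good on every objective with at least one strict improvement.

Yes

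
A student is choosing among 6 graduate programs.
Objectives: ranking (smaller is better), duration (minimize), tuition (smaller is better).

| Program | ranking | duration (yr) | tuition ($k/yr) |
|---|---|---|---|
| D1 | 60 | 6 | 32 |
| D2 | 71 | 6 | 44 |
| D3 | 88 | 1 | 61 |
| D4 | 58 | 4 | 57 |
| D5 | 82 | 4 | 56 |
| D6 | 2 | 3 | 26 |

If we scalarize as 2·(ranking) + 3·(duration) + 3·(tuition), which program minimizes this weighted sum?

D1: 2·60 + 3·6 + 3·32 = 234
D2: 2·71 + 3·6 + 3·44 = 292
D3: 2·88 + 3·1 + 3·61 = 362
D4: 2·58 + 3·4 + 3·57 = 299
D5: 2·82 + 3·4 + 3·56 = 344
D6: 2·2 + 3·3 + 3·26 = 91
Lowest: D6 at 91.

D6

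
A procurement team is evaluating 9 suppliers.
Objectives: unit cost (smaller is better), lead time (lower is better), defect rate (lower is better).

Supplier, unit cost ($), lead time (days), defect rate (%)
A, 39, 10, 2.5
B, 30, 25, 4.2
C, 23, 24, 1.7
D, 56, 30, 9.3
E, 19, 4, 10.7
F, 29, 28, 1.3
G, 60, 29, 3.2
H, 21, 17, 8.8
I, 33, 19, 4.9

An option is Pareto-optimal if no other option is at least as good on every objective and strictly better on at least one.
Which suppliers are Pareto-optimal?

A, C, E, F, H, I

A: not dominated.
B: dominated by C (unit cost 23≤30, lead time 24≤25, defect rate 1.7≤4.2).
C: not dominated.
D: dominated by A (unit cost 39≤56, lead time 10≤30, defect rate 2.5≤9.3).
E: not dominated (best unit cost).
F: not dominated (best defect rate).
G: dominated by A (unit cost 39≤60, lead time 10≤29, defect rate 2.5≤3.2).
H: not dominated.
I: not dominated.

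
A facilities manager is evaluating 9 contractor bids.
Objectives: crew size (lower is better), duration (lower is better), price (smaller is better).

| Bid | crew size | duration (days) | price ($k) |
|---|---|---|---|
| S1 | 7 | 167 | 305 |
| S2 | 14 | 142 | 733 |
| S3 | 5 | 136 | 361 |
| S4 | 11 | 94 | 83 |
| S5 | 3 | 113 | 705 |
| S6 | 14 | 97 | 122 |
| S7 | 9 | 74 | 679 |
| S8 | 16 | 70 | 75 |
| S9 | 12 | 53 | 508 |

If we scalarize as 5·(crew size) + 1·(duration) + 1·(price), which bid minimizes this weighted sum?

S8

S1: 5·7 + 1·167 + 1·305 = 507
S2: 5·14 + 1·142 + 1·733 = 945
S3: 5·5 + 1·136 + 1·361 = 522
S4: 5·11 + 1·94 + 1·83 = 232
S5: 5·3 + 1·113 + 1·705 = 833
S6: 5·14 + 1·97 + 1·122 = 289
S7: 5·9 + 1·74 + 1·679 = 798
S8: 5·16 + 1·70 + 1·75 = 225
S9: 5·12 + 1·53 + 1·508 = 621
Lowest: S8 at 225.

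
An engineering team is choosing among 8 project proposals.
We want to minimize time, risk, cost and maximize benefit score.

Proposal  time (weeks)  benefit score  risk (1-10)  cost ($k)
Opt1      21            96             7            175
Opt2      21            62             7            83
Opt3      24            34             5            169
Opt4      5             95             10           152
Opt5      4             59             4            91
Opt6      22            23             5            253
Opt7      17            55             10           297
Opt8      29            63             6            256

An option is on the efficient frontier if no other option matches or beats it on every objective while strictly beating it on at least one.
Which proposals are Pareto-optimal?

Opt1, Opt2, Opt4, Opt5, Opt8

Opt1: not dominated (best benefit score).
Opt2: not dominated (best cost).
Opt3: dominated by Opt5 (time 4≤24, benefit score 59≥34, risk 4≤5, cost 91≤169).
Opt4: not dominated.
Opt5: not dominated (best time).
Opt6: dominated by Opt5 (time 4≤22, benefit score 59≥23, risk 4≤5, cost 91≤253).
Opt7: dominated by Opt4 (time 5≤17, benefit score 95≥55, risk 10≤10, cost 152≤297).
Opt8: not dominated.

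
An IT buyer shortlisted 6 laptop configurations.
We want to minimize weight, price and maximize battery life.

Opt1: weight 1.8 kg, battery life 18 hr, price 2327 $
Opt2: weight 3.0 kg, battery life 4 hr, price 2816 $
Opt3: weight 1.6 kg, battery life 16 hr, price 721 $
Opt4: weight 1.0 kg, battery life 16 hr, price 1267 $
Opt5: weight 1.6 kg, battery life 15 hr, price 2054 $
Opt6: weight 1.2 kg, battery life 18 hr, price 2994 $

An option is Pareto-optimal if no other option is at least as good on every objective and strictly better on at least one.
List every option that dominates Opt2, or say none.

Opt1: weight 1.8≤3.0, battery life 18≥4, price 2327≤2816 — dominates Opt2.
Opt3: weight 1.6≤3.0, battery life 16≥4, price 721≤2816 — dominates Opt2.
Opt4: weight 1.0≤3.0, battery life 16≥4, price 1267≤2816 — dominates Opt2.
Opt5: weight 1.6≤3.0, battery life 15≥4, price 2054≤2816 — dominates Opt2.
Others (Opt6) are each worse than Opt2 on at least one objective.

Opt1, Opt3, Opt4, Opt5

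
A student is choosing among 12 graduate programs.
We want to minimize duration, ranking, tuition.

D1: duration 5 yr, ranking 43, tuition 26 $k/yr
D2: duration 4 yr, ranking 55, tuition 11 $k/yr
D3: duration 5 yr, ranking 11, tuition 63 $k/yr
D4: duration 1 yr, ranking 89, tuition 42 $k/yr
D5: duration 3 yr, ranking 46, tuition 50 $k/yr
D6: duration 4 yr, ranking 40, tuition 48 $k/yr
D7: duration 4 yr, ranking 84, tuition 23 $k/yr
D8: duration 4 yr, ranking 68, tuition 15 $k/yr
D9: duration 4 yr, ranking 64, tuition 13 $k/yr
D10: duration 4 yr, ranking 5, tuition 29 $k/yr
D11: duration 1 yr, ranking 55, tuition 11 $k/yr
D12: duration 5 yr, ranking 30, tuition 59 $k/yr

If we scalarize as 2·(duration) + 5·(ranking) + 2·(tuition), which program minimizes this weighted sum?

D10

D1: 2·5 + 5·43 + 2·26 = 277
D2: 2·4 + 5·55 + 2·11 = 305
D3: 2·5 + 5·11 + 2·63 = 191
D4: 2·1 + 5·89 + 2·42 = 531
D5: 2·3 + 5·46 + 2·50 = 336
D6: 2·4 + 5·40 + 2·48 = 304
D7: 2·4 + 5·84 + 2·23 = 474
D8: 2·4 + 5·68 + 2·15 = 378
D9: 2·4 + 5·64 + 2·13 = 354
D10: 2·4 + 5·5 + 2·29 = 91
D11: 2·1 + 5·55 + 2·11 = 299
D12: 2·5 + 5·30 + 2·59 = 278
Lowest: D10 at 91.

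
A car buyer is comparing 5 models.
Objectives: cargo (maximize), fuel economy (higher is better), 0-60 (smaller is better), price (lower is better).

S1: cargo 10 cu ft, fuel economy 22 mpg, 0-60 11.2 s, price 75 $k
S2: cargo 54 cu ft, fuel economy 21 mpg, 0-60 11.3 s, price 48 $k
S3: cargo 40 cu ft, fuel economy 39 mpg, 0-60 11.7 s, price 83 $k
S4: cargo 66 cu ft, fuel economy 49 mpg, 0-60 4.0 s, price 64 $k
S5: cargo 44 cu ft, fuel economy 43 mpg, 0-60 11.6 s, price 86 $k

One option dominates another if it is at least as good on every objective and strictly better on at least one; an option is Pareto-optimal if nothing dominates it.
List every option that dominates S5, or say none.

S4

S4: cargo 66≥44, fuel economy 49≥43, 0-60 4.0≤11.6, price 64≤86 — dominates S5.
Others (S1, S2, S3) are each worse than S5 on at least one objective.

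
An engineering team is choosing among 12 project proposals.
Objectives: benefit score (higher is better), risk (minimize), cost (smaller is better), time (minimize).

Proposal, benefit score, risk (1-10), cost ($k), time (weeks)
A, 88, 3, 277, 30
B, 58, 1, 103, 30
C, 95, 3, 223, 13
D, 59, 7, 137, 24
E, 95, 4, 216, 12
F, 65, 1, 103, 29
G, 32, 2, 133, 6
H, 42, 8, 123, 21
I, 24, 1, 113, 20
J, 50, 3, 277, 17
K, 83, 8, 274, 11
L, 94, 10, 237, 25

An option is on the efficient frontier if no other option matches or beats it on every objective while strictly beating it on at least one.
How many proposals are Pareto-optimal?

8

A: dominated by C (benefit score 95≥88, risk 3≤3, cost 223≤277, time 13≤30).
B: dominated by F (benefit score 65≥58, risk 1≤1, cost 103≤103, time 29≤30).
C: not dominated.
D: not dominated.
E: not dominated.
F: not dominated.
G: not dominated (best time).
H: not dominated.
I: not dominated.
J: dominated by C (benefit score 95≥50, risk 3≤3, cost 223≤277, time 13≤17).
K: not dominated.
L: dominated by C (benefit score 95≥94, risk 3≤10, cost 223≤237, time 13≤25).
Pareto-optimal: C, D, E, F, G, H, I, K → 8.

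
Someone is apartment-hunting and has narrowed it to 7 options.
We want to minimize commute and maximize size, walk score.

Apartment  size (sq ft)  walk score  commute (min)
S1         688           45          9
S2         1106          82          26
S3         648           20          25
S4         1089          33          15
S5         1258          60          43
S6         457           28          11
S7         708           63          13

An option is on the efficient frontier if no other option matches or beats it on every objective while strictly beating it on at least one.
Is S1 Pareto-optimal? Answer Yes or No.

S2: worse on commute (26 vs 9).
S3: worse on size (648 vs 688).
S4: worse on walk score (33 vs 45).
S5: worse on commute (43 vs 9).
S6: worse on size (457 vs 688).
S7: worse on commute (13 vs 9).
No option is at least as good as S1 on every objective and strictly better on one.

Yes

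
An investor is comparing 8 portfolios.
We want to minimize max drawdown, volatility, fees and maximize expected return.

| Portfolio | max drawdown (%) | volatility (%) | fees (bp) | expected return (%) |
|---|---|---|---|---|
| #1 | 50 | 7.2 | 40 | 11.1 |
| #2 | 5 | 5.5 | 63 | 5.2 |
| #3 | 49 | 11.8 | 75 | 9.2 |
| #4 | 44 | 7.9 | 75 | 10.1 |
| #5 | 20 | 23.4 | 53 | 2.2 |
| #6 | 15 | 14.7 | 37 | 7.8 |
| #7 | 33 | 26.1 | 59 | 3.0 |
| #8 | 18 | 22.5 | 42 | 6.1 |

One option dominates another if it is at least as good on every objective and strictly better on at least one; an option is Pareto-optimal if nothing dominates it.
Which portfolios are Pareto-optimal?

#1: not dominated (best expected return).
#2: not dominated (best max drawdown).
#3: dominated by #4 (max drawdown 44≤49, volatility 7.9≤11.8, fees 75≤75, expected return 10.1≥9.2).
#4: not dominated.
#5: dominated by #6 (max drawdown 15≤20, volatility 14.7≤23.4, fees 37≤53, expected return 7.8≥2.2).
#6: not dominated (best fees).
#7: dominated by #6 (max drawdown 15≤33, volatility 14.7≤26.1, fees 37≤59, expected return 7.8≥3.0).
#8: dominated by #6 (max drawdown 15≤18, volatility 14.7≤22.5, fees 37≤42, expected return 7.8≥6.1).

#1, #2, #4, #6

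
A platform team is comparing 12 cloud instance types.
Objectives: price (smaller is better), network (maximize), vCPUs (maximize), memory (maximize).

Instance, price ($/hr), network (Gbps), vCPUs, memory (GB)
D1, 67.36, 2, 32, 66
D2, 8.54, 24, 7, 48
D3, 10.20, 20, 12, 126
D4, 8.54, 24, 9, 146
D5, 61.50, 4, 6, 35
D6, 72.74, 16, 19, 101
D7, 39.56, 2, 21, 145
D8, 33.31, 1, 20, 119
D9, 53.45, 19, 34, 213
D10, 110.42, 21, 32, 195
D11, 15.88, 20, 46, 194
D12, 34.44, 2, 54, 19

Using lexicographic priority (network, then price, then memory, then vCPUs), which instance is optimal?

D4

First maximize network: best is 24, kept {D2, D4}.
Then minimize price: best is 8.54, kept {D2, D4}.
Then maximize memory: best is 146, kept {D4}.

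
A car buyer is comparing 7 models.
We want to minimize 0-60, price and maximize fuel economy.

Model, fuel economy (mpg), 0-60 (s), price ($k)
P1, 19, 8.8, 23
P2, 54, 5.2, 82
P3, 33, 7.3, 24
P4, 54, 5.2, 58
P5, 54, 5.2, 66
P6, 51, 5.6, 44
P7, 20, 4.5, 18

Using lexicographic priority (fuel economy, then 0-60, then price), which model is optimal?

P4

First maximize fuel economy: best is 54, kept {P2, P4, P5}.
Then minimize 0-60: best is 5.2, kept {P2, P4, P5}.
Then minimize price: best is 58, kept {P4}.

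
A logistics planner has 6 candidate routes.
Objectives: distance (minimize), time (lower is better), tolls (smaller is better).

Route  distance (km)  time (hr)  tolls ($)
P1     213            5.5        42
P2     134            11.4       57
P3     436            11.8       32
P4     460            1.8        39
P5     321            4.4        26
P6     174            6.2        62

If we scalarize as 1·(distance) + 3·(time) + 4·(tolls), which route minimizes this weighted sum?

P2

P1: 1·213 + 3·5.5 + 4·42 = 397.5
P2: 1·134 + 3·11.4 + 4·57 = 396.2
P3: 1·436 + 3·11.8 + 4·32 = 599.4
P4: 1·460 + 3·1.8 + 4·39 = 621.4
P5: 1·321 + 3·4.4 + 4·26 = 438.2
P6: 1·174 + 3·6.2 + 4·62 = 440.6
Lowest: P2 at 396.2.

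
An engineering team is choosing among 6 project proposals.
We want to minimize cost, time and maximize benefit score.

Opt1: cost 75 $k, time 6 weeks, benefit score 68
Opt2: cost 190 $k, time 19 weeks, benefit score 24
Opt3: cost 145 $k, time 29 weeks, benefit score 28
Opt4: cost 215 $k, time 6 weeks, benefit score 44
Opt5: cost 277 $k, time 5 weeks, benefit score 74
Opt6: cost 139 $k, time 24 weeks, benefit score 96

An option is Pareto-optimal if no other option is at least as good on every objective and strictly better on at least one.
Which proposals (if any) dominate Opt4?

Opt1: cost 75≤215, time 6≤6, benefit score 68≥44 — dominates Opt4.
Others (Opt2, Opt3, Opt5, Opt6) are each worse than Opt4 on at least one objective.

Opt1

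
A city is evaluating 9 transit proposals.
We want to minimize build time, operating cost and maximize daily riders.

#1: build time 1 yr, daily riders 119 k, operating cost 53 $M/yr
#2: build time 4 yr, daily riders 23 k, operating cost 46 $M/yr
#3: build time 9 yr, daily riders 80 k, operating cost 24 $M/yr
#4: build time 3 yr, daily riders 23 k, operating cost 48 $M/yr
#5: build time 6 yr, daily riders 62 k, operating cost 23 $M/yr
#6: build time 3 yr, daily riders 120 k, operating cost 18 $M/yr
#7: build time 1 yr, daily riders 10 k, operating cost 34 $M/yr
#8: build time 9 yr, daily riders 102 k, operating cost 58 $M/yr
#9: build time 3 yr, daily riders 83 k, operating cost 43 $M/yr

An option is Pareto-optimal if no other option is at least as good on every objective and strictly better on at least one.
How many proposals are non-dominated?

3

#1: not dominated.
#2: dominated by #6 (build time 3≤4, daily riders 120≥23, operating cost 18≤46).
#3: dominated by #6 (build time 3≤9, daily riders 120≥80, operating cost 18≤24).
#4: dominated by #6 (build time 3≤3, daily riders 120≥23, operating cost 18≤48).
#5: dominated by #6 (build time 3≤6, daily riders 120≥62, operating cost 18≤23).
#6: not dominated (best daily riders).
#7: not dominated.
#8: dominated by #1 (build time 1≤9, daily riders 119≥102, operating cost 53≤58).
#9: dominated by #6 (build time 3≤3, daily riders 120≥83, operating cost 18≤43).
Pareto-optimal: #1, #6, #7 → 3.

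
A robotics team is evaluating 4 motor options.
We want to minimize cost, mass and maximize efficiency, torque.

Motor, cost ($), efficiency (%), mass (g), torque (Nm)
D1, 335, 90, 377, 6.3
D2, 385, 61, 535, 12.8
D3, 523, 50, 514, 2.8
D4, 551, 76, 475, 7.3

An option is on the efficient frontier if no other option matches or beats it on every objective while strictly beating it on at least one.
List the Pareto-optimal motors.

D1: not dominated (best cost).
D2: not dominated (best torque).
D3: dominated by D1 (cost 335≤523, efficiency 90≥50, mass 377≤514, torque 6.3≥2.8).
D4: not dominated.

D1, D2, D4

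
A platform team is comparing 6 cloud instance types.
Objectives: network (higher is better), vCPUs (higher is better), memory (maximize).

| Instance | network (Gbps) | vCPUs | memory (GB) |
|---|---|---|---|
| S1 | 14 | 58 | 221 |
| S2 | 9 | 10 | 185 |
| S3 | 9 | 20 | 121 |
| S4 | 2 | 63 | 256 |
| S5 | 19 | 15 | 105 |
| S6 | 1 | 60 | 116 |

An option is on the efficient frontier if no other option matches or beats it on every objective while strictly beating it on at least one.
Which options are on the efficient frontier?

S1, S4, S5

S1: not dominated.
S2: dominated by S1 (network 14≥9, vCPUs 58≥10, memory 221≥185).
S3: dominated by S1 (network 14≥9, vCPUs 58≥20, memory 221≥121).
S4: not dominated (best vCPUs).
S5: not dominated (best network).
S6: dominated by S4 (network 2≥1, vCPUs 63≥60, memory 256≥116).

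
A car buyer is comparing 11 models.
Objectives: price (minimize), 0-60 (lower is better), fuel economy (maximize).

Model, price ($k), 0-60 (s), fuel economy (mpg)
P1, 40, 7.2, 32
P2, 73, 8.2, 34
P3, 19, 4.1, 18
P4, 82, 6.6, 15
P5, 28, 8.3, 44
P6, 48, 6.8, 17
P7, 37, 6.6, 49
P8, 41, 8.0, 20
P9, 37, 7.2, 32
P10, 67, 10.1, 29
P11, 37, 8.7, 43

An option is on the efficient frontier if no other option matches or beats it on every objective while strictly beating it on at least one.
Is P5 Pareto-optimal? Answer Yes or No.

P1: worse on price (40 vs 28).
P2: worse on price (73 vs 28).
P3: worse on fuel economy (18 vs 44).
P4: worse on price (82 vs 28).
P6: worse on price (48 vs 28).
P7: worse on price (37 vs 28).
P8: worse on price (41 vs 28).
P9: worse on price (37 vs 28).
P10: worse on price (67 vs 28).
P11: worse on price (37 vs 28).
No option is at least as good as P5 on every objective and strictly better on one.

Yes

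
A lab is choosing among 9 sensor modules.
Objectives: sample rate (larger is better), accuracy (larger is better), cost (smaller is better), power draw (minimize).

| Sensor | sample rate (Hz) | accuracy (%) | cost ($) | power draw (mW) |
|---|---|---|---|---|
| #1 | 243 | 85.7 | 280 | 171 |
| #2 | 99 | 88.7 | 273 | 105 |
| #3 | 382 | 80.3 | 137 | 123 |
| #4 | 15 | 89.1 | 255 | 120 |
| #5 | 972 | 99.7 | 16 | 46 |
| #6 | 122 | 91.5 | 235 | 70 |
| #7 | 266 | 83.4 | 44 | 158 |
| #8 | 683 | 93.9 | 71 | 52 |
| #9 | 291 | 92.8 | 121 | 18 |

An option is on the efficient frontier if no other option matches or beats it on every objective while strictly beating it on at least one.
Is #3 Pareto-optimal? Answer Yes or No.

No

#5 vs #3: sample rate 972≥382, accuracy 99.7≥80.3, cost 16≤137, power draw 46≤123 — #5 is at least as good on every objective and strictly better on at least one, so #5 dominates #3.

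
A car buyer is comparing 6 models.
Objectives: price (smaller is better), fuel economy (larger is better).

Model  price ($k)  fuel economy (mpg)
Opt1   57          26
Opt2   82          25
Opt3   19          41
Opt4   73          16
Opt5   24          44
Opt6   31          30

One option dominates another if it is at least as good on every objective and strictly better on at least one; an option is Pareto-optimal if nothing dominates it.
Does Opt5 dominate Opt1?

Opt5 vs Opt1: price 24≤57, fuel economy 44≥26 — Opt5 is at least as good on every objective with at least one strict improvement.

Yes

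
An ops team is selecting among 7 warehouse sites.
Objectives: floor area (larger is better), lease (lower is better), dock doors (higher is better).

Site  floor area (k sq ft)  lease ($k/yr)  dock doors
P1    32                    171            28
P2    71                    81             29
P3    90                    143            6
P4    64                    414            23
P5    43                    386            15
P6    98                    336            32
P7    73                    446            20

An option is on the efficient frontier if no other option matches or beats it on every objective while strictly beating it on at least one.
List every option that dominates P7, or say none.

P6: floor area 98≥73, lease 336≤446, dock doors 32≥20 — dominates P7.
Others (P1, P2, P3, P4, P5) are each worse than P7 on at least one objective.

P6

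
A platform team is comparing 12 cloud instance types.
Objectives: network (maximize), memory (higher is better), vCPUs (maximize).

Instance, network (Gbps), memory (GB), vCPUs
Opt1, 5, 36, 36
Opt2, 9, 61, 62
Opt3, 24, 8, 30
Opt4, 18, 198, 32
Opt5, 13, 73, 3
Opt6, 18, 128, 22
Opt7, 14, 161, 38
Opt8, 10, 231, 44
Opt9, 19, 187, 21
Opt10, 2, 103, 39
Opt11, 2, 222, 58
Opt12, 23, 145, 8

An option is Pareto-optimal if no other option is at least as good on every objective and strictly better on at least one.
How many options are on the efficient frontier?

Opt1: dominated by Opt2 (network 9≥5, memory 61≥36, vCPUs 62≥36).
Opt2: not dominated (best vCPUs).
Opt3: not dominated (best network).
Opt4: not dominated.
Opt5: dominated by Opt4 (network 18≥13, memory 198≥73, vCPUs 32≥3).
Opt6: dominated by Opt4 (network 18≥18, memory 198≥128, vCPUs 32≥22).
Opt7: not dominated.
Opt8: not dominated (best memory).
Opt9: not dominated.
Opt10: dominated by Opt8 (network 10≥2, memory 231≥103, vCPUs 44≥39).
Opt11: not dominated.
Opt12: not dominated.
Pareto-optimal: Opt2, Opt3, Opt4, Opt7, Opt8, Opt9, Opt11, Opt12 → 8.

8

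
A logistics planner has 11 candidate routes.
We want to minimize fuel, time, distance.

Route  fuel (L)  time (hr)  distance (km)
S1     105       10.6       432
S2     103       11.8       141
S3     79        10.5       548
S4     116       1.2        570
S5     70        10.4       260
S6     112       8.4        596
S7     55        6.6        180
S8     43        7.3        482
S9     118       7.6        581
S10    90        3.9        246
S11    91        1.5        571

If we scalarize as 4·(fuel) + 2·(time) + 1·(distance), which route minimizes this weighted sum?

S1: 4·105 + 2·10.6 + 1·432 = 873.2
S2: 4·103 + 2·11.8 + 1·141 = 576.6
S3: 4·79 + 2·10.5 + 1·548 = 885.0
S4: 4·116 + 2·1.2 + 1·570 = 1036.4
S5: 4·70 + 2·10.4 + 1·260 = 560.8
S6: 4·112 + 2·8.4 + 1·596 = 1060.8
S7: 4·55 + 2·6.6 + 1·180 = 413.2
S8: 4·43 + 2·7.3 + 1·482 = 668.6
S9: 4·118 + 2·7.6 + 1·581 = 1068.2
S10: 4·90 + 2·3.9 + 1·246 = 613.8
S11: 4·91 + 2·1.5 + 1·571 = 938.0
Lowest: S7 at 413.2.

S7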